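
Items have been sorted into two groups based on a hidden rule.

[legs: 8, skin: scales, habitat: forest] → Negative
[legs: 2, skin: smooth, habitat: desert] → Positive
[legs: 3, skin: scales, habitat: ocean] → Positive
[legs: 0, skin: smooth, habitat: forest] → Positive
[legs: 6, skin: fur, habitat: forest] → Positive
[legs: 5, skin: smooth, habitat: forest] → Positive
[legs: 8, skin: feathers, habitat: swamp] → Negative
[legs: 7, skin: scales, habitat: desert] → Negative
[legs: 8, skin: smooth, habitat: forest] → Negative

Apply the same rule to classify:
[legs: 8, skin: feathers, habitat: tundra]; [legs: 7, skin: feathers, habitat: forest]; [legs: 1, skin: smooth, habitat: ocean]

All 'Positive' examples share one property — legs ≤ 6 — and every 'Negative' example lacks it.
[legs: 8, skin: feathers, habitat: tundra]: Negative (legs = 8).
[legs: 7, skin: feathers, habitat: forest]: Negative (legs = 7).
[legs: 1, skin: smooth, habitat: ocean]: Positive (legs = 1).

Negative, Negative, Positive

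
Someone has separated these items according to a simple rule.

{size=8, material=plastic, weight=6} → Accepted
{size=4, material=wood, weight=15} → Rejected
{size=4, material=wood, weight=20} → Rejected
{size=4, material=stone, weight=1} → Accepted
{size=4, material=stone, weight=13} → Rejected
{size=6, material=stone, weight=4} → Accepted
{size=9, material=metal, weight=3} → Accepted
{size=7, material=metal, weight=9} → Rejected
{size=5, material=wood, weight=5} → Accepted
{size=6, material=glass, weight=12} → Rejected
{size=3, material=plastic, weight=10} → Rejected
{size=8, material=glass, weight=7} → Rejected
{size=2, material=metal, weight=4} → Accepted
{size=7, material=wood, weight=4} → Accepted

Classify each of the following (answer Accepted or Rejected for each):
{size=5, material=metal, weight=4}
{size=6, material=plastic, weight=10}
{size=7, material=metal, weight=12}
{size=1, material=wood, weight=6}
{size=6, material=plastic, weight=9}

Accepted, Rejected, Rejected, Accepted, Rejected

The rule appears to be: weight ≤ 6.
{size=5, material=metal, weight=4}: weight = 4, passes → Accepted. {size=6, material=plastic, weight=10}: weight = 10, fails the rule → Rejected. {size=7, material=metal, weight=12}: weight = 12, fails the rule → Rejected. {size=1, material=wood, weight=6}: weight = 6, passes → Accepted. {size=6, material=plastic, weight=9}: weight = 9, fails the rule → Rejected.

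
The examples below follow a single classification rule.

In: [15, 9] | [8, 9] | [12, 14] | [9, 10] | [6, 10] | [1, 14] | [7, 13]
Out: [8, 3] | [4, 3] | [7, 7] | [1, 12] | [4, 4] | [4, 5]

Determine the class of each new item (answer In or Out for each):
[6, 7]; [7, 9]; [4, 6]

Out, In, Out

A rule that fits every label: sum ≥ 15 — true of each 'In' example, false of each 'Out' one.
[6, 7]: 6+7 = 13 — does not fit, so Out.
[7, 9]: 7+9 = 16 — has this property, so In.
[4, 6]: 4+6 = 10 — does not fit, so Out.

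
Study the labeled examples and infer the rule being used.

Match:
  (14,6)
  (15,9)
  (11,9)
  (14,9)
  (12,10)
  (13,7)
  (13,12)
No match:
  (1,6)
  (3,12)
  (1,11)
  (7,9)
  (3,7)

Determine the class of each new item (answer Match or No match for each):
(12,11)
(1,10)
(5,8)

Match, No match, No match

All 'Match' examples share one property — first > second — and every 'No match' example lacks it.
(12,11): 12 > 11 — satisfies this, so Match.
(1,10): 1 < 10 — does not fit, so No match.
(5,8): 5 < 8 — does not fit, so No match.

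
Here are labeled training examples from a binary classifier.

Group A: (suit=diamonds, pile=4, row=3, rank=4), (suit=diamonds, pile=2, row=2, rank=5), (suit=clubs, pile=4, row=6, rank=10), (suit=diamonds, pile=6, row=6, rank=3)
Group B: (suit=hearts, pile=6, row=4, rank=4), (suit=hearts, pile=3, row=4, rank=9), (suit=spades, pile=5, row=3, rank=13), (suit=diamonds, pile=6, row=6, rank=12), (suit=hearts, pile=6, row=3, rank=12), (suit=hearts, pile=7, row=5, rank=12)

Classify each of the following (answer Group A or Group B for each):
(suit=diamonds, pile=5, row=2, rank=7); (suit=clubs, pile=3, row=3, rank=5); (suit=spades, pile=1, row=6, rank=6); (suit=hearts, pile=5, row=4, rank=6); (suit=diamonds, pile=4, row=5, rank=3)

Group A, Group A, Group A, Group B, Group A

One predicate separates the groups cleanly: rank ≤ 10 AND row ≠ 4.
(suit=diamonds, pile=5, row=2, rank=7): rank = 7, row = 2, has this property → Group A.
(suit=clubs, pile=3, row=3, rank=5): rank = 5, row = 3, has this property → Group A.
(suit=spades, pile=1, row=6, rank=6): rank = 6, row = 6, has this property → Group A.
(suit=hearts, pile=5, row=4, rank=6): rank = 6, row = 4, does not fit → Group B.
(suit=diamonds, pile=4, row=5, rank=3): rank = 3, row = 5, has this property → Group A.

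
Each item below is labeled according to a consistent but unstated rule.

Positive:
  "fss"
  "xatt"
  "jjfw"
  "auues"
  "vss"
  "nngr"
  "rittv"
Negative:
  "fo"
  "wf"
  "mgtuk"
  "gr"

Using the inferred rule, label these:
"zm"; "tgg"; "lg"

Negative, Positive, Negative

Rule: has a double letter. This holds for each 'Positive' example and fails for each 'Negative' one.
Negative: "zm", since no doubled letter.
Positive: "tgg", since 'gg' doubled.
Negative: "lg", since no doubled letter.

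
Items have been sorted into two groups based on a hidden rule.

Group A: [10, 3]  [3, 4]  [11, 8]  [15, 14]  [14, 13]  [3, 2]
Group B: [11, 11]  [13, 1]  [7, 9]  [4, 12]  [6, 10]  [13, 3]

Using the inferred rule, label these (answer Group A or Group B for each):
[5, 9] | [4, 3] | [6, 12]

Group B, Group A, Group B

The common property of the 'Group A' items is: sum is odd. No 'Group B' item has it.
[5, 9]: 5+9 = 14, doesn't qualify → Group B.
[4, 3]: 4+3 = 7, meets the rule → Group A.
[6, 12]: 6+12 = 18, doesn't qualify → Group B.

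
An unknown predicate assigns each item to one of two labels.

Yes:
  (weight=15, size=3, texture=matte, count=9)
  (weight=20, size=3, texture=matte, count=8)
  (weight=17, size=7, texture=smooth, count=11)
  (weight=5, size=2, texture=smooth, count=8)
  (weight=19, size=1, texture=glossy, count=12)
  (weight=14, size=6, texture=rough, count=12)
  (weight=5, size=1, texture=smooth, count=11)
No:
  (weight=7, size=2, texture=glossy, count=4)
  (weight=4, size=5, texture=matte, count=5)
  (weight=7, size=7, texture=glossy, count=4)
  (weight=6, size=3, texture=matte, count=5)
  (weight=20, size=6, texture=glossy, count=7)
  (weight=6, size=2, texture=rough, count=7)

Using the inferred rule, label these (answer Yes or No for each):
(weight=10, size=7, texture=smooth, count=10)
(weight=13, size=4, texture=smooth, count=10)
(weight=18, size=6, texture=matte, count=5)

Yes, Yes, No

'Yes' ⟺ count ≥ 8.
(weight=10, size=7, texture=smooth, count=10) → count = 10 → Yes. (weight=13, size=4, texture=smooth, count=10) → count = 10 → Yes. (weight=18, size=6, texture=matte, count=5) → count = 5 → No.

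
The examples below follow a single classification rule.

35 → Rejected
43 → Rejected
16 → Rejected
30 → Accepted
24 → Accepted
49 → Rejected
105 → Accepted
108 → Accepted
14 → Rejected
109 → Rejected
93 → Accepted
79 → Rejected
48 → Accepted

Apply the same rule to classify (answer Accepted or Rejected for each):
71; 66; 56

One predicate separates the groups cleanly: multiple of 3.
71: 71 = 3·23 + 2 — doesn't match, so Rejected.
66: 66 = 3·22 — checks out, so Accepted.
56: 56 = 3·18 + 2 — doesn't match, so Rejected.

Rejected, Accepted, Rejected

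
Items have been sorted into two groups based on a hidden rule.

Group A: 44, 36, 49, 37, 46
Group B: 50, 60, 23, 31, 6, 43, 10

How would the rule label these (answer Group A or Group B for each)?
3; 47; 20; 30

One predicate separates the groups cleanly: digit sum ≥ 8.
3 — digit sum 3, hence Group B.
47 — digit sum 4+7 = 11, hence Group A.
20 — digit sum 2+0 = 2, hence Group B.
30 — digit sum 3+0 = 3, hence Group B.

Group B, Group A, Group B, Group B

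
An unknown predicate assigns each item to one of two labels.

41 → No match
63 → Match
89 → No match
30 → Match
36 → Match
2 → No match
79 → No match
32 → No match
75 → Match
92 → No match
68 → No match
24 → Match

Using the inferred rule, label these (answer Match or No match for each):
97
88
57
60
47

The distinguishing property — multiple of 3 — holds for all the 'Match' cases and none of the 'No match' cases.

No match, No match, Match, Match, No match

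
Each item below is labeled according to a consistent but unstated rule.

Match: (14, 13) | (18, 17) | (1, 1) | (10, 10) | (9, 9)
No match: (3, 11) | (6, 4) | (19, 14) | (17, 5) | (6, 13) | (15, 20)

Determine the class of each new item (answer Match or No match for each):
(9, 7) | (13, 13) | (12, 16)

No match, Match, No match

All 'Match' examples share one property — |first − second| ≤ 1 — and every 'No match' example lacks it.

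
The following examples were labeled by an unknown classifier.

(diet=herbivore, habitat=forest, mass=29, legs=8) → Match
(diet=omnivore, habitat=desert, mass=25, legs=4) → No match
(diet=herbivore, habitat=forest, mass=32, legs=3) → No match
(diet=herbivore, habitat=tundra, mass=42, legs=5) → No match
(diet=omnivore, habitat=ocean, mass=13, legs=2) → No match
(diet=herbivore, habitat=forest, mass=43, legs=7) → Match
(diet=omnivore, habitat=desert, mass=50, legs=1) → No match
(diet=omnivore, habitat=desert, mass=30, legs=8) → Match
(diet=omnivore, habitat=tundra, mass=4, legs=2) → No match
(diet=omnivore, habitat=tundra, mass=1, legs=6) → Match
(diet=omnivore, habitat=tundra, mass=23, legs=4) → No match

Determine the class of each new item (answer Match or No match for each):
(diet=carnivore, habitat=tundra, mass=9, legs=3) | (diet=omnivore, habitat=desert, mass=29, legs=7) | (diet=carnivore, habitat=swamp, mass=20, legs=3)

No match, Match, No match

A rule that fits every label: legs ≥ 6 — true of each 'Match' example, false of each 'No match' one.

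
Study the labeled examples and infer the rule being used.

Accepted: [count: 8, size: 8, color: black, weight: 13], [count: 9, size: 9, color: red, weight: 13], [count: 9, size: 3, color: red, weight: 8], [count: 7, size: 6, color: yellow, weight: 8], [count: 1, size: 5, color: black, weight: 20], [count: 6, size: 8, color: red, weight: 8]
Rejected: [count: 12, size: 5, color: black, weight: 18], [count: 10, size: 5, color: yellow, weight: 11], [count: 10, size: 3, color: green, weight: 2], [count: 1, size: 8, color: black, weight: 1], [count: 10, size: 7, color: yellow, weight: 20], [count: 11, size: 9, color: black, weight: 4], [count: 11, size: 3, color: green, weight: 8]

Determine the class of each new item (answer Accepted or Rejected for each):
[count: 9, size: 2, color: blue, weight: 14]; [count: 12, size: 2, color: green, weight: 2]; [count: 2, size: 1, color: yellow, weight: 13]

Accepted, Rejected, Accepted

The rule appears to be: count ≤ 9 AND weight ≥ 2.
Accepted: [count: 9, size: 2, color: blue, weight: 14], since count = 9, weight = 14. Rejected: [count: 12, size: 2, color: green, weight: 2], since count = 12, weight = 2. Accepted: [count: 2, size: 1, color: yellow, weight: 13], since count = 2, weight = 13.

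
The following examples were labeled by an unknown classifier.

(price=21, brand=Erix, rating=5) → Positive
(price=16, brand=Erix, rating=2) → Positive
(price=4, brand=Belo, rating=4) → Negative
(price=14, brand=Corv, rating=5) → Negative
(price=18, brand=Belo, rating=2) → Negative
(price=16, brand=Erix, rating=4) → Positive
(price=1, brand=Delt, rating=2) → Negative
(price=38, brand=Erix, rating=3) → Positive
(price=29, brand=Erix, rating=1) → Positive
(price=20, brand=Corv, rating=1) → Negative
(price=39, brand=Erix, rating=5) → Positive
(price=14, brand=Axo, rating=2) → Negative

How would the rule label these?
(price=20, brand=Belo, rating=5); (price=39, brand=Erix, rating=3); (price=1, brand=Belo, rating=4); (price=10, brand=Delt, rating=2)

Negative, Positive, Negative, Negative

'Positive' ⟺ brand is Erix.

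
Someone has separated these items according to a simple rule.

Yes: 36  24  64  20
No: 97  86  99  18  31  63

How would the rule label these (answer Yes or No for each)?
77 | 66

No, No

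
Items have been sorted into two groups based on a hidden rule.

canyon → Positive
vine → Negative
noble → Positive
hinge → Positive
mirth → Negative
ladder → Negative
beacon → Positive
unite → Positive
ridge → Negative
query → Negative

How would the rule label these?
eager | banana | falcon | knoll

The classifier is using: length ≥ 5 AND contains 'n'.
eager → length 5, no 'n' → Negative.
banana → length 6, has 'n' → Positive.
falcon → length 6, has 'n' → Positive.
knoll → length 5, has 'n' → Positive.

Negative, Positive, Positive, Positive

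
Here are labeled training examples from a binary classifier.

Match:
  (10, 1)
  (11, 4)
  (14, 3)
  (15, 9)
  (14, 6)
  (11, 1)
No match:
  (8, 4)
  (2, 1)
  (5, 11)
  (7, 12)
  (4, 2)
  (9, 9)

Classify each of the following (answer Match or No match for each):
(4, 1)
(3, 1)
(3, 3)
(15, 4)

No match, No match, No match, Match

The distinguishing property — first ≥ 10 — holds for all the 'Match' cases and none of the 'No match' cases.
(4, 1): first 4 — doesn't qualify, so No match.
(3, 1): first 3 — doesn't qualify, so No match.
(3, 3): first 3 — doesn't qualify, so No match.
(15, 4): first 15 — qualifies, so Match.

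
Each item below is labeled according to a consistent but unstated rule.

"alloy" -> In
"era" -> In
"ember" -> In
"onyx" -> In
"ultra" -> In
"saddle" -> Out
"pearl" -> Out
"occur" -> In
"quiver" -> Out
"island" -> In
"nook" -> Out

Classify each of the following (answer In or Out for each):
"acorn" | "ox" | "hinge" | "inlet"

In, In, Out, In

'In' ⟺ starts with a vowel.
"acorn": In (starts with 'a').
"ox": In (starts with 'o').
"hinge": Out (starts with 'h').
"inlet": In (starts with 'i').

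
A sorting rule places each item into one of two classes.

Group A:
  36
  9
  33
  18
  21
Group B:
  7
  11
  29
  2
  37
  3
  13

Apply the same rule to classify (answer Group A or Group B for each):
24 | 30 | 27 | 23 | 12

Looking at the examples, the only property every 'Group A' case has and every 'Group B' case lacks is: not prime.

Group A, Group A, Group A, Group B, Group A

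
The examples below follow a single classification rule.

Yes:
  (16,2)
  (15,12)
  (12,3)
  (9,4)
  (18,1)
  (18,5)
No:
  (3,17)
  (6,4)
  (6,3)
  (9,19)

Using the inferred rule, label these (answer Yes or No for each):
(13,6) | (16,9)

Yes, Yes

A rule that fits every label: first > second AND sum ≥ 13 — true of each 'Yes' example, false of each 'No' one.
(13,6) — 13 > 6, 13+6 = 19, hence Yes. (16,9) — 16 > 9, 16+9 = 25, hence Yes.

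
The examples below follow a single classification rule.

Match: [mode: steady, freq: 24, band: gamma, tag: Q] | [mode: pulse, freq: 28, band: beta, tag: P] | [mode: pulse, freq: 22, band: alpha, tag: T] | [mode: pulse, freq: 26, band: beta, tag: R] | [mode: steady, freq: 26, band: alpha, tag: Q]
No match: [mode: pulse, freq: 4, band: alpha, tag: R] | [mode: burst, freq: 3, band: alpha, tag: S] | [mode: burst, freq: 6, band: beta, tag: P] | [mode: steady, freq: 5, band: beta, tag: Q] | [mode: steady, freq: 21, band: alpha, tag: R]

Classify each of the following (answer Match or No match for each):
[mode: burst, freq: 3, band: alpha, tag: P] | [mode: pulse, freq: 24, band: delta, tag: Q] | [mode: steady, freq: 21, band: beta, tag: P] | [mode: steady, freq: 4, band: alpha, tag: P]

No match, Match, No match, No match

The simplest hypothesis consistent with all the labels is: freq ≥ 22.
[mode: burst, freq: 3, band: alpha, tag: P]: No match (freq = 3). [mode: pulse, freq: 24, band: delta, tag: Q]: Match (freq = 24). [mode: steady, freq: 21, band: beta, tag: P]: No match (freq = 21). [mode: steady, freq: 4, band: alpha, tag: P]: No match (freq = 4).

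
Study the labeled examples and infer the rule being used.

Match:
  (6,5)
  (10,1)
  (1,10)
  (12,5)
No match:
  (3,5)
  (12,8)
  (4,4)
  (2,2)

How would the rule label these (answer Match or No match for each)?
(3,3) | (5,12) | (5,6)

Checking candidate rules against both groups, what survives is: sum is odd.

No match, Match, Match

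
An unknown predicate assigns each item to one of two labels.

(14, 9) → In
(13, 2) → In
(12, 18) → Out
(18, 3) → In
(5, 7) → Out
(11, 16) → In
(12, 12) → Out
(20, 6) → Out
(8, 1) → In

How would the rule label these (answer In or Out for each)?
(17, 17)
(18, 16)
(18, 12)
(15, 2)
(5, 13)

The distinguishing property — sum is odd — holds for all the 'In' cases and none of the 'Out' cases.
Out: (17, 17), since 17+17 = 34. Out: (18, 16), since 18+16 = 34. Out: (18, 12), since 18+12 = 30. In: (15, 2), since 15+2 = 17. Out: (5, 13), since 5+13 = 18.

Out, Out, Out, In, Out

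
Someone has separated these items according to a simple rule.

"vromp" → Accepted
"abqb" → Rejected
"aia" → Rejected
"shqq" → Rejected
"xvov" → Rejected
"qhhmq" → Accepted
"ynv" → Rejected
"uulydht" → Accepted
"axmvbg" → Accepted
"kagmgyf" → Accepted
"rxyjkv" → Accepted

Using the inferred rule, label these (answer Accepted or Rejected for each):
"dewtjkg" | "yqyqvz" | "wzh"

The rule appears to be: length ≥ 5.
"dewtjkg": length 7 — passes, so Accepted.
"yqyqvz": length 6 — passes, so Accepted.
"wzh": length 3 — doesn't match, so Rejected.

Accepted, Accepted, Rejected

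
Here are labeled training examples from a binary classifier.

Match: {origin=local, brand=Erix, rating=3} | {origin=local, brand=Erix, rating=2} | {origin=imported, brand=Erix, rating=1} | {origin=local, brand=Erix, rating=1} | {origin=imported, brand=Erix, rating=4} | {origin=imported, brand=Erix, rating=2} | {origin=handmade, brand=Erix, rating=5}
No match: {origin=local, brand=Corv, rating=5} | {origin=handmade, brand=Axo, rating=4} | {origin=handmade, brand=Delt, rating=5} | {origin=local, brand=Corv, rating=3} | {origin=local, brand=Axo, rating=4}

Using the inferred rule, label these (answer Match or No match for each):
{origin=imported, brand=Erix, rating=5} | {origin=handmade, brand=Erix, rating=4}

Match, Match

The common property of the 'Match' items is: brand is Erix. No 'No match' item has it.
{origin=imported, brand=Erix, rating=5} → brand is Erix → Match.
{origin=handmade, brand=Erix, rating=4} → brand is Erix → Match.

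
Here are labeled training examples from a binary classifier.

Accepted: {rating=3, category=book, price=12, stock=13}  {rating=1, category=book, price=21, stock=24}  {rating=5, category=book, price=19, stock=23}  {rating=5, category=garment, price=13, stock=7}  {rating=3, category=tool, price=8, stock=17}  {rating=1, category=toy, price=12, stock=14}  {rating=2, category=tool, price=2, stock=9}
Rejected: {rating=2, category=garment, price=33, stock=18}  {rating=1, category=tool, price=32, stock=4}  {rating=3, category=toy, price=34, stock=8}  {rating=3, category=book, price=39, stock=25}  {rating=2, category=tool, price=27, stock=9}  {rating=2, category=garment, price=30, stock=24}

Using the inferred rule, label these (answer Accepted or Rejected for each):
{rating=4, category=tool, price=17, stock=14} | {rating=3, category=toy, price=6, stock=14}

Accepted, Accepted

The classifier is using: price ≤ 21.
{rating=4, category=tool, price=17, stock=14}: Accepted (price = 17).
{rating=3, category=toy, price=6, stock=14}: Accepted (price = 6).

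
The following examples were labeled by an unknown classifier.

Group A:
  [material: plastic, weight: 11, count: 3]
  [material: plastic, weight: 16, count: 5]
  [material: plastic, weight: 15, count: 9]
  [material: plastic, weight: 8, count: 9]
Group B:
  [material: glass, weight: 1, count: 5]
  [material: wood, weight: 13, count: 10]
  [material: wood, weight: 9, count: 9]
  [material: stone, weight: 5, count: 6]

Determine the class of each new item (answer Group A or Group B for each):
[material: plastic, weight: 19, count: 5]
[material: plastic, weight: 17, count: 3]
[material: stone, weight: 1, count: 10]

Group A, Group A, Group B

The distinguishing property — material is plastic — holds for all the 'Group A' cases and none of the 'Group B' cases.
Group A: [material: plastic, weight: 19, count: 5], since material is plastic.
Group A: [material: plastic, weight: 17, count: 3], since material is plastic.
Group B: [material: stone, weight: 1, count: 10], since material is stone.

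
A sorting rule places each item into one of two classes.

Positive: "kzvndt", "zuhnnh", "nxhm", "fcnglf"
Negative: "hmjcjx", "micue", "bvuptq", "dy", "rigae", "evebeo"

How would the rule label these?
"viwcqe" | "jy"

All 'Positive' examples share one property — contains 'n' — and every 'Negative' example lacks it.
"viwcqe": Negative (no 'n'). "jy": Negative (no 'n').

Negative, Negative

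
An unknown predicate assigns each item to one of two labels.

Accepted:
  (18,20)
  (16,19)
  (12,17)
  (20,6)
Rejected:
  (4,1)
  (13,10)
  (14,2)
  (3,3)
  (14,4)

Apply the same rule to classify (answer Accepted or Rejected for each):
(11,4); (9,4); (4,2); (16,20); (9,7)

Rejected, Rejected, Rejected, Accepted, Rejected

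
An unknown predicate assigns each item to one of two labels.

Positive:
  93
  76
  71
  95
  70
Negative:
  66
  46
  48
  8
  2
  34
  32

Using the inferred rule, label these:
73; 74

Positive, Positive

The common property of the 'Positive' items is: at least 70. No 'Negative' item has it.
73: 73 ≥ 70, has this property → Positive.
74: 74 ≥ 70, has this property → Positive.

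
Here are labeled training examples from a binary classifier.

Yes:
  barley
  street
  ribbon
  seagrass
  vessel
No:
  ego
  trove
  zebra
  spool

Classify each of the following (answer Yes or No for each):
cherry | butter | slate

Yes, Yes, No

The classifier is using: even length.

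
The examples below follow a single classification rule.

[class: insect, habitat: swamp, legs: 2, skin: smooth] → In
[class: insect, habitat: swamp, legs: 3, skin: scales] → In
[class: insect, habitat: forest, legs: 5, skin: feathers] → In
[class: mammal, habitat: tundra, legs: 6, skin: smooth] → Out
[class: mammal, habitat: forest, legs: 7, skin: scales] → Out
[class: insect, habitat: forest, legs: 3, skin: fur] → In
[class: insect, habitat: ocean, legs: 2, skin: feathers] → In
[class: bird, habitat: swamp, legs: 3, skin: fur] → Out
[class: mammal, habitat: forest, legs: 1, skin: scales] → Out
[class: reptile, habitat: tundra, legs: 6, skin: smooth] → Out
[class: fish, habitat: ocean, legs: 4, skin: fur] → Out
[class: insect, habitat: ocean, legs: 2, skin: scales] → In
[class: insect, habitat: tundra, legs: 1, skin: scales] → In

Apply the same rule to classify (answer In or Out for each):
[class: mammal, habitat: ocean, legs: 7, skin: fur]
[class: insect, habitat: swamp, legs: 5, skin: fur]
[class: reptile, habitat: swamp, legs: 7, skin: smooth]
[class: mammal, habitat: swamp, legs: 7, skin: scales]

All 'In' examples share one property — class is insect — and every 'Out' example lacks it.
[class: mammal, habitat: ocean, legs: 7, skin: fur] → class is mammal → Out.
[class: insect, habitat: swamp, legs: 5, skin: fur] → class is insect → In.
[class: reptile, habitat: swamp, legs: 7, skin: smooth] → class is reptile → Out.
[class: mammal, habitat: swamp, legs: 7, skin: scales] → class is mammal → Out.

Out, In, Out, Out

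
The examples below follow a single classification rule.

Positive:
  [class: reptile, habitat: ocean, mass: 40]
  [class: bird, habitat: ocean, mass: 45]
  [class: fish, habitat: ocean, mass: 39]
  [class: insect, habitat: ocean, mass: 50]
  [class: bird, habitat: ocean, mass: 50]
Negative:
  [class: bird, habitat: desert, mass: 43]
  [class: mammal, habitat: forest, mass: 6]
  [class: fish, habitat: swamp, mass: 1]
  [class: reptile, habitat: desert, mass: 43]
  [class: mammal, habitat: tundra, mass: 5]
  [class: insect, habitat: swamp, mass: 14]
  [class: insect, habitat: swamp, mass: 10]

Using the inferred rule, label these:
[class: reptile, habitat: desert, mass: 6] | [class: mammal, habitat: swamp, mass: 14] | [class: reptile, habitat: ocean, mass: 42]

All 'Positive' examples share one property — habitat is ocean — and every 'Negative' example lacks it.
Negative: [class: reptile, habitat: desert, mass: 6], since habitat is desert. Negative: [class: mammal, habitat: swamp, mass: 14], since habitat is swamp. Positive: [class: reptile, habitat: ocean, mass: 42], since habitat is ocean.

Negative, Negative, Positive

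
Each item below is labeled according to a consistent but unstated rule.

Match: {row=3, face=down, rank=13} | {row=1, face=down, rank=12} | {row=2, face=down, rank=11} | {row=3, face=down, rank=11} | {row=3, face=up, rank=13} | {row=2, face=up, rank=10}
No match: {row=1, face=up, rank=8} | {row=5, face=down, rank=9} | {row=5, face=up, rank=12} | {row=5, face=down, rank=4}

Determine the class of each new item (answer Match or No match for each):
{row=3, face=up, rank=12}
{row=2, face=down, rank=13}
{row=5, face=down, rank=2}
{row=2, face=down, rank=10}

The pattern is that an item is 'Match' exactly when: rank ≥ 9 AND row ≤ 3.
{row=3, face=up, rank=12} → rank = 12, row = 3 → Match.
{row=2, face=down, rank=13} → rank = 13, row = 2 → Match.
{row=5, face=down, rank=2} → rank = 2, row = 5 → No match.
{row=2, face=down, rank=10} → rank = 10, row = 2 → Match.

Match, Match, No match, Match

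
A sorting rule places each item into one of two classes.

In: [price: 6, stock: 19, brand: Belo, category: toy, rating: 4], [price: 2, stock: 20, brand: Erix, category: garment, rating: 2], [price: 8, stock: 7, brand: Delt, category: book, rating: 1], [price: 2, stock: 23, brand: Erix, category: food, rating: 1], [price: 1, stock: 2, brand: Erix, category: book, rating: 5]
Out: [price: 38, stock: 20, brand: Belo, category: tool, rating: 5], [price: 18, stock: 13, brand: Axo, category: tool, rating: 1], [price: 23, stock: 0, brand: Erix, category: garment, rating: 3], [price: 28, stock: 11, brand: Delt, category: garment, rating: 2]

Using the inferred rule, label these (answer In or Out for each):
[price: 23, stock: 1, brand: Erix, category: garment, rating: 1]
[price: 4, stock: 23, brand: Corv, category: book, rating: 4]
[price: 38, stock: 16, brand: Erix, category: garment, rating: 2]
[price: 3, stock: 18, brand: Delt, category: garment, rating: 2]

Out, In, Out, In

A rule that fits every label: price ≤ 8 — true of each 'In' example, false of each 'Out' one.
[price: 23, stock: 1, brand: Erix, category: garment, rating: 1]: Out (price = 23).
[price: 4, stock: 23, brand: Corv, category: book, rating: 4]: In (price = 4).
[price: 38, stock: 16, brand: Erix, category: garment, rating: 2]: Out (price = 38).
[price: 3, stock: 18, brand: Delt, category: garment, rating: 2]: In (price = 3).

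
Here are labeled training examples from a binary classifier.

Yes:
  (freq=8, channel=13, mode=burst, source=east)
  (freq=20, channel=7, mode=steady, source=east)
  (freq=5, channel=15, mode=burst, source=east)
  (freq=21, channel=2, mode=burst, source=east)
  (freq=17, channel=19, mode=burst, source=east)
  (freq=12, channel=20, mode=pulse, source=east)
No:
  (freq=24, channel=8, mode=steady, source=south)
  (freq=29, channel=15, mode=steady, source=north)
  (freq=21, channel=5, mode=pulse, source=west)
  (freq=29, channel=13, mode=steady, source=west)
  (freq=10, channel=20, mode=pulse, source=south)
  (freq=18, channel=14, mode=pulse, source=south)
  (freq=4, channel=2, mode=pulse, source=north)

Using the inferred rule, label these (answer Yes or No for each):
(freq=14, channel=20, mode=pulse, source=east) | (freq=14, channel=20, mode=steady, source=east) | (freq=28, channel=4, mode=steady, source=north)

Yes, Yes, No

The classifier is using: source is east.
(freq=14, channel=20, mode=pulse, source=east): source is east, fits → Yes. (freq=14, channel=20, mode=steady, source=east): source is east, fits → Yes. (freq=28, channel=4, mode=steady, source=north): source is north, fails the rule → No.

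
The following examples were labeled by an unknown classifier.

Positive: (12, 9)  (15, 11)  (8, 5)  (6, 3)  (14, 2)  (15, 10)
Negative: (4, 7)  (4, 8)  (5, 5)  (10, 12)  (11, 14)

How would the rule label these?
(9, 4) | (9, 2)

Positive, Positive

The simplest hypothesis consistent with all the labels is: first > second.
(9, 4): 9 > 4 — matches, so Positive. (9, 2): 9 > 2 — matches, so Positive.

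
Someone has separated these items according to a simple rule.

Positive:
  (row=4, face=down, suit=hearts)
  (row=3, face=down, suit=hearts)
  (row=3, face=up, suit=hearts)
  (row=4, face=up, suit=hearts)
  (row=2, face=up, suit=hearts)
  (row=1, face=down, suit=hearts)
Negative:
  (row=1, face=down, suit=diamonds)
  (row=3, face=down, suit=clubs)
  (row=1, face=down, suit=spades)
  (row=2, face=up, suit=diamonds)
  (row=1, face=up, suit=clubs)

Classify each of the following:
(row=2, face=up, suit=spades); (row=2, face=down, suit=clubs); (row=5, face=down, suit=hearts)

The distinguishing property — suit is hearts — holds for all the 'Positive' cases and none of the 'Negative' cases.

Negative, Negative, Positive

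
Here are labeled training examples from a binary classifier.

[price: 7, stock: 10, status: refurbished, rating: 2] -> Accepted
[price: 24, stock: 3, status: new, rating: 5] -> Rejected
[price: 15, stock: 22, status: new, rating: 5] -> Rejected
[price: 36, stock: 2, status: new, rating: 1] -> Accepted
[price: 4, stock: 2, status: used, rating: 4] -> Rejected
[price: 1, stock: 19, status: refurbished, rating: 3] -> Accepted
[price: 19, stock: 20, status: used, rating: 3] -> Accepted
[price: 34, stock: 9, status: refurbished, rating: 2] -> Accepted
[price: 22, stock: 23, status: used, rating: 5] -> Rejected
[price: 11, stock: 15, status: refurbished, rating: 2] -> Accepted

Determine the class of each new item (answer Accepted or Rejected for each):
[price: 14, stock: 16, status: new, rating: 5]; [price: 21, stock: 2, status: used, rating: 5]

'Accepted' ⟺ rating ≤ 3.
Rejected: [price: 14, stock: 16, status: new, rating: 5], since rating = 5. Rejected: [price: 21, stock: 2, status: used, rating: 5], since rating = 5.

Rejected, Rejected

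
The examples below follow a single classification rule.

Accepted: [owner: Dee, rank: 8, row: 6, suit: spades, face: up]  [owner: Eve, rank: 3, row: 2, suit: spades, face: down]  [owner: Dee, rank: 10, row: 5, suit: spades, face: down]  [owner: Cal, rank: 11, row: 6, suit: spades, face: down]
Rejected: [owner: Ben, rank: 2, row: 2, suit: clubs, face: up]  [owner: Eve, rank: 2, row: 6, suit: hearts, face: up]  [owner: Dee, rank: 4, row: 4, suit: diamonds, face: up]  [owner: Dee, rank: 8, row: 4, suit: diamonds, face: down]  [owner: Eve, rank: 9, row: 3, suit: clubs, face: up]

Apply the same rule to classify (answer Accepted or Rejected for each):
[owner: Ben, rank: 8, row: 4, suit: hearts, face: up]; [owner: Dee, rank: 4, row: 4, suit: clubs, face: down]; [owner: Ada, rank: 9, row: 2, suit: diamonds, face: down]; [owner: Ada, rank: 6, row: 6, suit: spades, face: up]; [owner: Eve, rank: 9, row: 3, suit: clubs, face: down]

Rejected, Rejected, Rejected, Accepted, Rejected

One predicate separates the groups cleanly: suit is spades.
[owner: Ben, rank: 8, row: 4, suit: hearts, face: up]: suit is hearts, does not satisfy this → Rejected.
[owner: Dee, rank: 4, row: 4, suit: clubs, face: down]: suit is clubs, does not satisfy this → Rejected.
[owner: Ada, rank: 9, row: 2, suit: diamonds, face: down]: suit is diamonds, does not satisfy this → Rejected.
[owner: Ada, rank: 6, row: 6, suit: spades, face: up]: suit is spades, has this property → Accepted.
[owner: Eve, rank: 9, row: 3, suit: clubs, face: down]: suit is clubs, does not satisfy this → Rejected.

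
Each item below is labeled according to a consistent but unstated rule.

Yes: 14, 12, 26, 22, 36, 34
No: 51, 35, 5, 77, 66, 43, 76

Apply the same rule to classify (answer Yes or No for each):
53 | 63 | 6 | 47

All 'Yes' examples share one property — even AND at most 36 — and every 'No' example lacks it.
No: 53, since 53 is odd, 53 > 36.
No: 63, since 63 is odd, 63 > 36.
Yes: 6, since 6 is even, 6 ≤ 36.
No: 47, since 47 is odd, 47 > 36.

No, No, Yes, No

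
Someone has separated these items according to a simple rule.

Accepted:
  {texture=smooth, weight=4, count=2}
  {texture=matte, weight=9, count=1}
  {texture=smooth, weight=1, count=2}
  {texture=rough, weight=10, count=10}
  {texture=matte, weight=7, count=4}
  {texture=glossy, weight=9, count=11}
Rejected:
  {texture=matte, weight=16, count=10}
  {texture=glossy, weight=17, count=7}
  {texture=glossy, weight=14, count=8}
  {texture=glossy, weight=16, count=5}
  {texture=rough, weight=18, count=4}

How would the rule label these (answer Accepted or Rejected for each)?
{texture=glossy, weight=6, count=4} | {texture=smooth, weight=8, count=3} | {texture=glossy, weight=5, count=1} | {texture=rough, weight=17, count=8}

Rule: weight ≤ 10. This holds for each 'Accepted' example and fails for each 'Rejected' one.
{texture=glossy, weight=6, count=4} → weight = 6 → Accepted.
{texture=smooth, weight=8, count=3} → weight = 8 → Accepted.
{texture=glossy, weight=5, count=1} → weight = 5 → Accepted.
{texture=rough, weight=17, count=8} → weight = 17 → Rejected.

Accepted, Accepted, Accepted, Rejected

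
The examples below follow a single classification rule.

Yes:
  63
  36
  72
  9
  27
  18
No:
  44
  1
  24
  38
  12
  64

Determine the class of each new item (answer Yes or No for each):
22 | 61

No, No

The pattern is that an item is 'Yes' exactly when: multiple of 9.
22: No (22 = 9·2 + 4). 61: No (61 = 9·6 + 7).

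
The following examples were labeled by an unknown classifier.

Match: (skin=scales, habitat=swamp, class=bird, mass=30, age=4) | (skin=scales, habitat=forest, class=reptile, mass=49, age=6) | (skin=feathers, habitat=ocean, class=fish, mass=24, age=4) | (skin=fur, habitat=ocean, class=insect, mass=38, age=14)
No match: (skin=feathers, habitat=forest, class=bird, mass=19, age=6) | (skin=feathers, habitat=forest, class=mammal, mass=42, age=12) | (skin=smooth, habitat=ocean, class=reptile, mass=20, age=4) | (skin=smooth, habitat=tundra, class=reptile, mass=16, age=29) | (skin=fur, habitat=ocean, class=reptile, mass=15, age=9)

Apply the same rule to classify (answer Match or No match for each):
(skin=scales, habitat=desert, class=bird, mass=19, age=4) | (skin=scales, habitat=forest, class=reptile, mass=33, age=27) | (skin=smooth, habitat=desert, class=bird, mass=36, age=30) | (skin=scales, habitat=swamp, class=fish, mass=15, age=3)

Rule: mass ≥ 24 AND age ≠ 12. This holds for each 'Match' example and fails for each 'No match' one.

No match, Match, Match, No match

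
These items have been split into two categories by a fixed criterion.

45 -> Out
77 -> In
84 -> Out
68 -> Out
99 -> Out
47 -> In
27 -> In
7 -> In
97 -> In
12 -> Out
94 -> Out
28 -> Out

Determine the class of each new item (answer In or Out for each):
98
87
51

'In' ⟺ ends in digit 7.
98: last digit 8, fails the rule → Out.
87: last digit 7, fits → In.
51: last digit 1, fails the rule → Out.

Out, In, Out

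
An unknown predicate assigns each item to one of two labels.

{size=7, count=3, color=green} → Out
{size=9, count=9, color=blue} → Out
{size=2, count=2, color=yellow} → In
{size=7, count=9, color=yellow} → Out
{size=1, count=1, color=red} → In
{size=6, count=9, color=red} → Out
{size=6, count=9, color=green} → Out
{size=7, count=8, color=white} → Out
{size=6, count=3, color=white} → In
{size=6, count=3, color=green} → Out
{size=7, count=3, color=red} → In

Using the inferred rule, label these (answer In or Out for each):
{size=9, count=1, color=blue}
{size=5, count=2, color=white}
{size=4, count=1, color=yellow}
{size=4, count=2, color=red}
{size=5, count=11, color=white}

In, In, In, In, Out

Rule: color is not green AND count ≤ 3. This holds for each 'In' example and fails for each 'Out' one.
{size=9, count=1, color=blue}: color is blue, count = 1, passes → In.
{size=5, count=2, color=white}: color is white, count = 2, passes → In.
{size=4, count=1, color=yellow}: color is yellow, count = 1, passes → In.
{size=4, count=2, color=red}: color is red, count = 2, passes → In.
{size=5, count=11, color=white}: color is white, count = 11, does not pass → Out.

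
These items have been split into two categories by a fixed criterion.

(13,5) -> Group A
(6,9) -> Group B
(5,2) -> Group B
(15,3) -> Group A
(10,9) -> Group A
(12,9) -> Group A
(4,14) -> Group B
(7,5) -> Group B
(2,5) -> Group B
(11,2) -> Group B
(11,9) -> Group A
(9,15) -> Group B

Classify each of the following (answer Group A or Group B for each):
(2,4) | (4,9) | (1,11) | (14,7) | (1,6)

The pattern is that an item is 'Group A' exactly when: first > second AND sum ≥ 15.
(2,4) — 2 < 4, 2+4 = 6, hence Group B.
(4,9) — 4 < 9, 4+9 = 13, hence Group B.
(1,11) — 1 < 11, 1+11 = 12, hence Group B.
(14,7) — 14 > 7, 14+7 = 21, hence Group A.
(1,6) — 1 < 6, 1+6 = 7, hence Group B.

Group B, Group B, Group B, Group A, Group B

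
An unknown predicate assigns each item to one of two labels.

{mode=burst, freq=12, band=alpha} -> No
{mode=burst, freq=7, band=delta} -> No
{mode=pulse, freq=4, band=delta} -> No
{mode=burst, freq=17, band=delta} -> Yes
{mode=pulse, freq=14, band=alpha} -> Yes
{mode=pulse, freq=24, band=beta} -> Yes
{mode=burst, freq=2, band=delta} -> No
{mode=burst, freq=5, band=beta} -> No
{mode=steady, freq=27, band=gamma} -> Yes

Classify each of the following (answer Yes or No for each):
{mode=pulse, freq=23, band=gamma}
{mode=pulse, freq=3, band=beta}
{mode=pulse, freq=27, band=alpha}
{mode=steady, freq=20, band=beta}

Yes, No, Yes, Yes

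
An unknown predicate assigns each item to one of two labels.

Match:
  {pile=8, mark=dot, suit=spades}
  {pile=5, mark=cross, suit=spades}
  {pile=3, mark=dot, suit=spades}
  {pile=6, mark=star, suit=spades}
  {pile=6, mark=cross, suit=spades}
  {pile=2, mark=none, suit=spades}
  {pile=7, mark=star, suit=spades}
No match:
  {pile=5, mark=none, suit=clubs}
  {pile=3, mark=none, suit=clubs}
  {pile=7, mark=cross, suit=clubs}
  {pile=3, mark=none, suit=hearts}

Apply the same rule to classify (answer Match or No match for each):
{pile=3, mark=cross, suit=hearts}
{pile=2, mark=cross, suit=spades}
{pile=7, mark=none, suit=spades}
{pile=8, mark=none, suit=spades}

No match, Match, Match, Match

Checking candidate rules against both groups, what survives is: suit is spades.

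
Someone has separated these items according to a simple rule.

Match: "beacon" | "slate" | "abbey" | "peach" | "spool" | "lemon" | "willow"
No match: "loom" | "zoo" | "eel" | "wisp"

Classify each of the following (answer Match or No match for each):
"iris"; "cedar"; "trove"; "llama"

No match, Match, Match, Match

A rule that fits every label: length ≥ 5 — true of each 'Match' example, false of each 'No match' one.
No match: "iris", since length 4. Match: "cedar", since length 5. Match: "trove", since length 5. Match: "llama", since length 5.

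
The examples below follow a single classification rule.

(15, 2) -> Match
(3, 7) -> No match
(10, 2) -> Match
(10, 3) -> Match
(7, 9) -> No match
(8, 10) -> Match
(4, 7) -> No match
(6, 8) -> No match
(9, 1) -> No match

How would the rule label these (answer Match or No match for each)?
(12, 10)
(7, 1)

Match, No match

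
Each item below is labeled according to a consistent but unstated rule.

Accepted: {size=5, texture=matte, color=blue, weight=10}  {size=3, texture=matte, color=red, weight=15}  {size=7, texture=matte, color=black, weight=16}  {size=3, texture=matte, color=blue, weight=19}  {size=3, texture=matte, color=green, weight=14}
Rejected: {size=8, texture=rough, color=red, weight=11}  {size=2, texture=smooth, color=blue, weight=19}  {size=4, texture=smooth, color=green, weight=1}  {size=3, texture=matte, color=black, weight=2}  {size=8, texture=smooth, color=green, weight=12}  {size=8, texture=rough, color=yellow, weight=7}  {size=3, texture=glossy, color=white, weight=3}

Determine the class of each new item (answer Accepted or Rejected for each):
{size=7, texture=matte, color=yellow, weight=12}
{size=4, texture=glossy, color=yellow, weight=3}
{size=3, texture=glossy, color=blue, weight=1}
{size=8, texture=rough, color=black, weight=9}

Accepted, Rejected, Rejected, Rejected

A rule that fits every label: texture is matte AND weight ≥ 3 — true of each 'Accepted' example, false of each 'Rejected' one.
{size=7, texture=matte, color=yellow, weight=12}: texture is matte, weight = 12, passes → Accepted. {size=4, texture=glossy, color=yellow, weight=3}: texture is glossy, weight = 3, doesn't match → Rejected. {size=3, texture=glossy, color=blue, weight=1}: texture is glossy, weight = 1, doesn't match → Rejected. {size=8, texture=rough, color=black, weight=9}: texture is rough, weight = 9, doesn't match → Rejected.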